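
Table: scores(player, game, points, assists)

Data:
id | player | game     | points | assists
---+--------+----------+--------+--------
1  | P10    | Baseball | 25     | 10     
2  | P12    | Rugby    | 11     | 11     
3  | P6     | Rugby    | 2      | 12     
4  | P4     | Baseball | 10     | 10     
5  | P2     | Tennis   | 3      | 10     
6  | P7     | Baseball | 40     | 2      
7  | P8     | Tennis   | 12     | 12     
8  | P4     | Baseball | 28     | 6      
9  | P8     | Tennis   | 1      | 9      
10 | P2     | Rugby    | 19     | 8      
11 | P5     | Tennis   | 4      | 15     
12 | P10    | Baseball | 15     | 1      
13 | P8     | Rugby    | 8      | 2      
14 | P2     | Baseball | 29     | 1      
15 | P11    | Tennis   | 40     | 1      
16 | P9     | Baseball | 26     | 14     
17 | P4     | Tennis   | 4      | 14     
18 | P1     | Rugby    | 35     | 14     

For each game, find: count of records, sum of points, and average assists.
SELECT game,
       COUNT(*) as cnt,
       SUM(points) as total_points,
       AVG(assists) as avg_assists
FROM scores
GROUP BY game

Result:
  Baseball: 7 records, 173 total points, 6.29 avg assists
  Rugby: 5 records, 75 total points, 9.40 avg assists
  Tennis: 6 records, 64 total points, 10.17 avg assists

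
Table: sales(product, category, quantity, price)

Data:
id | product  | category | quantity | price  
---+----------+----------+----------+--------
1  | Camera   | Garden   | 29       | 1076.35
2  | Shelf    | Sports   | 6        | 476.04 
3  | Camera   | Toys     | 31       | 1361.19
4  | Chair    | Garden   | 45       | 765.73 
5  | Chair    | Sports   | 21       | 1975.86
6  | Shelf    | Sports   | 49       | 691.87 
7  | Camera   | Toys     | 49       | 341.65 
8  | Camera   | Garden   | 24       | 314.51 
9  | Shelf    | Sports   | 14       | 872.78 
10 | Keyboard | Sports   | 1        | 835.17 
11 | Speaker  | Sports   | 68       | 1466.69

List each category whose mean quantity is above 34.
SELECT category, AVG(quantity)
FROM sales
GROUP BY category
HAVING AVG(quantity) > 34

Result:
  Toys: avg=40.00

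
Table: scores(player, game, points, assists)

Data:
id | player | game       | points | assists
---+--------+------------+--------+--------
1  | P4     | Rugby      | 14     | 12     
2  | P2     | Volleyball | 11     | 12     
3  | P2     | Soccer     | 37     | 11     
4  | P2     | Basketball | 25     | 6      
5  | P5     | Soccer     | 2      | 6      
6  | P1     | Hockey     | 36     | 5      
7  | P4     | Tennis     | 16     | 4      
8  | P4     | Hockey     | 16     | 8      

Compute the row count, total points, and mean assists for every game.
SELECT game,
       COUNT(*) as cnt,
       SUM(points) as total_points,
       AVG(assists) as avg_assists
FROM scores
GROUP BY game

Result:
  Basketball: 1 records, 25 total points, 6.00 avg assists
  Hockey: 2 records, 52 total points, 6.50 avg assists
  Rugby: 1 records, 14 total points, 12.00 avg assists
  Soccer: 2 records, 39 total points, 8.50 avg assists
  Tennis: 1 records, 16 total points, 4.00 avg assists
  Volleyball: 1 records, 11 total points, 12.00 avg assists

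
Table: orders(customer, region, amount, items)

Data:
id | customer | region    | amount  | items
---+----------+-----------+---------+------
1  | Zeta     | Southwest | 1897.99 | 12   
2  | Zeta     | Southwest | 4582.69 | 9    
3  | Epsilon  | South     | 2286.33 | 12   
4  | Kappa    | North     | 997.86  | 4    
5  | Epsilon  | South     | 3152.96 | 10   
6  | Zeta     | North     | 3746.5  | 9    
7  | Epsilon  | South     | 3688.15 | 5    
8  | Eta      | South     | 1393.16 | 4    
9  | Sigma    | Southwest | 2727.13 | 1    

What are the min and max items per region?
SELECT region, MIN(items), MAX(items)
FROM orders
GROUP BY region

Result:
  North: min=4, max=9
  South: min=4, max=12
  Southwest: min=1, max=12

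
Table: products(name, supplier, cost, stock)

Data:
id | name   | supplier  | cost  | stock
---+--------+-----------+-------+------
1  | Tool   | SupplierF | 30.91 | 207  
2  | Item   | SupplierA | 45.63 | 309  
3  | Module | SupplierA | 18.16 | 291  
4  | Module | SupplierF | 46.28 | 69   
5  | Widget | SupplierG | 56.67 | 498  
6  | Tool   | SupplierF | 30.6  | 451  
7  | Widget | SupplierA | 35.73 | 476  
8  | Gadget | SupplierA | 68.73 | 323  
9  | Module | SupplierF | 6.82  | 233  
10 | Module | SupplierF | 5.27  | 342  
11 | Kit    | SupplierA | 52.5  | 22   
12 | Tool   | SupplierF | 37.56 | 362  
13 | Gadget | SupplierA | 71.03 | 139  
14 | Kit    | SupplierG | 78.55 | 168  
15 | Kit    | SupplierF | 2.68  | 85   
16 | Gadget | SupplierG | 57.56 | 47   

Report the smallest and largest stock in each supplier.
SELECT supplier, MIN(stock), MAX(stock)
FROM products
GROUP BY supplier

Result:
  SupplierA: min=22, max=476
  SupplierF: min=69, max=451
  SupplierG: min=47, max=498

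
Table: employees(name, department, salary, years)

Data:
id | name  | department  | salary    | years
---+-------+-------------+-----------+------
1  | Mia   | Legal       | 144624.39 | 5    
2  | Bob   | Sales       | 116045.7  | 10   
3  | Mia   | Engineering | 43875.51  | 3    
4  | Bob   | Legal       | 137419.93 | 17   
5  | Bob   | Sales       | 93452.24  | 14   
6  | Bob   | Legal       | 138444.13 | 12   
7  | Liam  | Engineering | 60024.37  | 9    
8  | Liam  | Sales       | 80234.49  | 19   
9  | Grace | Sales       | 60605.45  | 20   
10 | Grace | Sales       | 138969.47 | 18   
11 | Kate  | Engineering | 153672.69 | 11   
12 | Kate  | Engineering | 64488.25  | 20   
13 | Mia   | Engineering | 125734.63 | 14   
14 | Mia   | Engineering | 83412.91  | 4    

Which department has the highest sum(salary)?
SELECT department, SUM(salary) as val
FROM employees
GROUP BY department
ORDER BY val DESC
LIMIT 1

Result: Engineering with sum(salary) = 531208.36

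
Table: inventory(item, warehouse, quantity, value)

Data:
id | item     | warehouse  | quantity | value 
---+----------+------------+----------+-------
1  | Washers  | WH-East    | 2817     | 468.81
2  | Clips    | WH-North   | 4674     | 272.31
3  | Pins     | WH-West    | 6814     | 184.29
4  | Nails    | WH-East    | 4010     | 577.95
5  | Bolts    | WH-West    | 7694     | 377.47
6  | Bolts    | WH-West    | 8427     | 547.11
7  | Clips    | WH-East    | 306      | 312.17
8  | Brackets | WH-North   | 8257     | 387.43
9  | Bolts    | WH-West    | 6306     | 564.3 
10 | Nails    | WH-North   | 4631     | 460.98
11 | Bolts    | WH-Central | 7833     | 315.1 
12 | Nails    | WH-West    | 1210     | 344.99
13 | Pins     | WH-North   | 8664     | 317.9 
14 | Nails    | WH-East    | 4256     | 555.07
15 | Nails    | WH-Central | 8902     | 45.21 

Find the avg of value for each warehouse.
SELECT warehouse, AVG(value) as result
FROM inventory
GROUP BY warehouse

Result:
  WH-Central: 180.16
  WH-East: 478.50
  WH-North: 359.66
  WH-West: 403.63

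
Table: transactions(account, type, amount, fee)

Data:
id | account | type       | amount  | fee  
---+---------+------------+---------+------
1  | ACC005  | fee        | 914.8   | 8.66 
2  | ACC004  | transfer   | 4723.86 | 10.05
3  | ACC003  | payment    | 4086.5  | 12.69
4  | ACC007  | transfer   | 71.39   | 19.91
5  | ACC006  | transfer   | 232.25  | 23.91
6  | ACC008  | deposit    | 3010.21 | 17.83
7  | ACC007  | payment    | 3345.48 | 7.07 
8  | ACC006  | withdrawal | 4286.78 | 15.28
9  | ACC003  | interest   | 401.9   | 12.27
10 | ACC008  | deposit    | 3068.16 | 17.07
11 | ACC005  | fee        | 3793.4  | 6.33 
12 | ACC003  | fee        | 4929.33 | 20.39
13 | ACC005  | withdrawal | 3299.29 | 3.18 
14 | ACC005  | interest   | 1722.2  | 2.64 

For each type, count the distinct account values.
SELECT type, COUNT(DISTINCT account)
FROM transactions
GROUP BY type

Result:
  deposit: 1 distinct
  fee: 2 distinct
  interest: 2 distinct
  payment: 2 distinct
  transfer: 3 distinct
  withdrawal: 2 distinct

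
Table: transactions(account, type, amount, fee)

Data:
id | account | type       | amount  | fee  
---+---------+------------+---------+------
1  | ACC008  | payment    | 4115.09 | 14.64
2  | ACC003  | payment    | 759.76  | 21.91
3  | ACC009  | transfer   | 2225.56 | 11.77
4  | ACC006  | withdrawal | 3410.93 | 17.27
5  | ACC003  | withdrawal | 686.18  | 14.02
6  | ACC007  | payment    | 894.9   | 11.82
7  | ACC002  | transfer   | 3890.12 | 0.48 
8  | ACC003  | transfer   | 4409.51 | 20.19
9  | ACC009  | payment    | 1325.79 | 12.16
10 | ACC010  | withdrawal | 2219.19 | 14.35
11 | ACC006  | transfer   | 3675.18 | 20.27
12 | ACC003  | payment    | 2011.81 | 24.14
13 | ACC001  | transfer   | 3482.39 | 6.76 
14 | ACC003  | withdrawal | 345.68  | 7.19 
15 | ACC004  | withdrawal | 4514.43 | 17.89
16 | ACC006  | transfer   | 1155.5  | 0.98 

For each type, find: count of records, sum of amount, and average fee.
SELECT type,
       COUNT(*) as cnt,
       SUM(amount) as total_amount,
       AVG(fee) as avg_fee
FROM transactions
GROUP BY type

Result:
  payment: 5 records, 9107.35 total amount, 16.93 avg fee
  transfer: 6 records, 18838.26 total amount, 10.08 avg fee
  withdrawal: 5 records, 11176.41 total amount, 14.14 avg fee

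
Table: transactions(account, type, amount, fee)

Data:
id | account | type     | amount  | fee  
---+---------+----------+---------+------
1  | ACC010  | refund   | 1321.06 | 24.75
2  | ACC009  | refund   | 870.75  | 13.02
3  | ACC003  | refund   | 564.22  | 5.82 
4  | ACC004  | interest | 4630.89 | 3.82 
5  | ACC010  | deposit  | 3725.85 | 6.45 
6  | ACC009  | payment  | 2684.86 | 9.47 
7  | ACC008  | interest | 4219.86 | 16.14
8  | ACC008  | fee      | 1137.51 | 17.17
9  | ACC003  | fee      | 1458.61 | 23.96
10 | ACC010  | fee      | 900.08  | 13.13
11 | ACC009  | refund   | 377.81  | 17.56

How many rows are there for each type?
SELECT type, COUNT(*) as count
FROM transactions
GROUP BY type

Result:
  deposit: 1
  fee: 3
  interest: 2
  payment: 1
  refund: 4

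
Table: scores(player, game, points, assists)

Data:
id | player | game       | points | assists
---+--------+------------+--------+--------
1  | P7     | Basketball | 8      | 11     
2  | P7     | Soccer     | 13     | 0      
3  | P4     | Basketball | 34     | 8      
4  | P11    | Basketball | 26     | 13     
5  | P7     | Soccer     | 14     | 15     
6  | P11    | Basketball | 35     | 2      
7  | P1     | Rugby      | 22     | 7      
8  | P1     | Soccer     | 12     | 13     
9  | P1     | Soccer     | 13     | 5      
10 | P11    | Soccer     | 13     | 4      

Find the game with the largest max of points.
SELECT game, MAX(points) as val
FROM scores
GROUP BY game
ORDER BY val DESC
LIMIT 1

Result: Basketball with max(points) = 35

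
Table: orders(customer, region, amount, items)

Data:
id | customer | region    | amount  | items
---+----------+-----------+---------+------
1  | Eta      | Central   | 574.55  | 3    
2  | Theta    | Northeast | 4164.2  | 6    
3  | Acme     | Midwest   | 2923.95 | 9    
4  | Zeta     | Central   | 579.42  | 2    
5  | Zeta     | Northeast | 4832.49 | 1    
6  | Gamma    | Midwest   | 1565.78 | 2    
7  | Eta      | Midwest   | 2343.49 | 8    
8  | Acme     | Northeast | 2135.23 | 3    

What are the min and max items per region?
SELECT region, MIN(items), MAX(items)
FROM orders
GROUP BY region

Result:
  Central: min=2, max=3
  Midwest: min=2, max=9
  Northeast: min=1, max=6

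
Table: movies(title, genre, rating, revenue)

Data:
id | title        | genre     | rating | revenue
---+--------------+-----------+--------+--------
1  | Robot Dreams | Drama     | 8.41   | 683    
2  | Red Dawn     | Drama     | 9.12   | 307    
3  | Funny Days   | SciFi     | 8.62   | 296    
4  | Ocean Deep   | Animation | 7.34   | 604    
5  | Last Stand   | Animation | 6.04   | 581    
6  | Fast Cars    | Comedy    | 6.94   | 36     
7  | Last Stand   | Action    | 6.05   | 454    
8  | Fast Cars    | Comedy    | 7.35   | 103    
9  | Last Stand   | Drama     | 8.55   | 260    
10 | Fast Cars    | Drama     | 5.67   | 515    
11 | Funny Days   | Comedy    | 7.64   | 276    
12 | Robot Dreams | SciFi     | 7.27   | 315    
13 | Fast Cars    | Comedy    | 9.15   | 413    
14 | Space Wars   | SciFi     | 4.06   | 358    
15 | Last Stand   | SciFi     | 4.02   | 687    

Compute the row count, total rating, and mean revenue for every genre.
SELECT genre,
       COUNT(*) as cnt,
       SUM(rating) as total_rating,
       AVG(revenue) as avg_revenue
FROM movies
GROUP BY genre

Result:
  Action: 1 records, 6.05 total rating, 454.00 avg revenue
  Animation: 2 records, 13.38 total rating, 592.50 avg revenue
  Comedy: 4 records, 31.08 total rating, 207.00 avg revenue
  Drama: 4 records, 31.75 total rating, 441.25 avg revenue
  SciFi: 4 records, 23.97 total rating, 414.00 avg revenue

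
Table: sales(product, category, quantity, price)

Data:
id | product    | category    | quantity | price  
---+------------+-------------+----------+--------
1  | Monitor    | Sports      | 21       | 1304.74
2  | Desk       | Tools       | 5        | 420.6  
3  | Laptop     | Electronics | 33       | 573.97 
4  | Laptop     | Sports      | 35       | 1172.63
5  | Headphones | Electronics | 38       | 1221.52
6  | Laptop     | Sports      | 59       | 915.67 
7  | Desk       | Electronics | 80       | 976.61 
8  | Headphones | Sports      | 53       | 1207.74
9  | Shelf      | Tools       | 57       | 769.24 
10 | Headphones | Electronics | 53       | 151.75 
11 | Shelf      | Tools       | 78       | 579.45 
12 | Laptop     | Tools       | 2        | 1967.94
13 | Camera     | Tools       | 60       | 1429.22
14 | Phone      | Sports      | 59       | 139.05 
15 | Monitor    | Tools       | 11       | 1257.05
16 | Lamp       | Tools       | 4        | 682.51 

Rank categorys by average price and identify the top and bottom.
SELECT category, AVG(price)
FROM sales
GROUP BY category
ORDER BY AVG(price)

All groups:
  Electronics: 730.96
  Sports: 947.97
  Tools: 1015.14

Highest: Tools (1015.14)
Lowest: Electronics (730.96)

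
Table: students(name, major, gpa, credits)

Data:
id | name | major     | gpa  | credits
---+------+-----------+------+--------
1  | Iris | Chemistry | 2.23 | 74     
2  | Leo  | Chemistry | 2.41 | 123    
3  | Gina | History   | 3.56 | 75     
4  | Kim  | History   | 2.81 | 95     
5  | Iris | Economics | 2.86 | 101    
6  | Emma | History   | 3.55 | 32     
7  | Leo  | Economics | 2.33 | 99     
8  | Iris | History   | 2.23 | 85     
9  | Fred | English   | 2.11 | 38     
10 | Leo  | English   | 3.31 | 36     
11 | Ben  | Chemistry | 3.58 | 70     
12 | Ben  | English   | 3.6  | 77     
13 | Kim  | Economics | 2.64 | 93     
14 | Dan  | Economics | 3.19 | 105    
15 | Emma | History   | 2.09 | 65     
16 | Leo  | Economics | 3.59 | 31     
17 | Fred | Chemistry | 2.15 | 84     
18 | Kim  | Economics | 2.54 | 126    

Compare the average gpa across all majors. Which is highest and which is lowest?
SELECT major, AVG(gpa)
FROM students
GROUP BY major
ORDER BY AVG(gpa)

All groups:
  Chemistry: 2.59
  History: 2.85
  Economics: 2.86
  English: 3.01

Highest: English (3.01)
Lowest: Chemistry (2.59)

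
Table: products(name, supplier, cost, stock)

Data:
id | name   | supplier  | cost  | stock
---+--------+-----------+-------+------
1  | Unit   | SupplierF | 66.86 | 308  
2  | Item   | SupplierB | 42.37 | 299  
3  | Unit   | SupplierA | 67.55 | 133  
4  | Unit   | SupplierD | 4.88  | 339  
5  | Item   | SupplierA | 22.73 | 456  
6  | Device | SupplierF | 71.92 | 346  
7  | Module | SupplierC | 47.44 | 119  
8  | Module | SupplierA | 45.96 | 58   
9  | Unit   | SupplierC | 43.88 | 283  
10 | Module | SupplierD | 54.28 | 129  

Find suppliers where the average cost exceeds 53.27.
SELECT supplier, AVG(cost)
FROM products
GROUP BY supplier
HAVING AVG(cost) > 53.27

Result:
  SupplierF: avg=69.39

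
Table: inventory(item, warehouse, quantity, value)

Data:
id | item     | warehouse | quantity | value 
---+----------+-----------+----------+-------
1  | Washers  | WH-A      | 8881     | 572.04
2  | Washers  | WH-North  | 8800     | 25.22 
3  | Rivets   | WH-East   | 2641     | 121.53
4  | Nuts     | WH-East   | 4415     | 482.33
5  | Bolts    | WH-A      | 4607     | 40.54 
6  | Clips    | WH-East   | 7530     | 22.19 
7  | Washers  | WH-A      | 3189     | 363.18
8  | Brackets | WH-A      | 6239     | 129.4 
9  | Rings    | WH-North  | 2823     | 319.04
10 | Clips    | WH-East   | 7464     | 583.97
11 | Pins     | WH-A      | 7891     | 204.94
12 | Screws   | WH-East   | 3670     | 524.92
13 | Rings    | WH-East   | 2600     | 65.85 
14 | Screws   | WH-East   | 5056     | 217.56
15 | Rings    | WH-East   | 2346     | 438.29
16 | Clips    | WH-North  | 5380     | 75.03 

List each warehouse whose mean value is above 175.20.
SELECT warehouse, AVG(value)
FROM inventory
GROUP BY warehouse
HAVING AVG(value) > 175.20

Result:
  WH-A: avg=262.02
  WH-East: avg=307.08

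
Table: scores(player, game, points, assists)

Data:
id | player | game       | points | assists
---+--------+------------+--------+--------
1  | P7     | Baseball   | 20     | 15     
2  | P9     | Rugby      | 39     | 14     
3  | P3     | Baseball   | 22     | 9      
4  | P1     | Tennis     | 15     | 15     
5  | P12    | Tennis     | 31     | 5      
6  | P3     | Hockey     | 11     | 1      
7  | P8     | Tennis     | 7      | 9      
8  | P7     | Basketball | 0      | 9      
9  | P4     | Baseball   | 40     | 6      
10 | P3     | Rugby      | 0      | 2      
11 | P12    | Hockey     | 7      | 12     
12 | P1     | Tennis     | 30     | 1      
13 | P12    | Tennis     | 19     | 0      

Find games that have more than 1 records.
SELECT game, COUNT(*) as cnt
FROM scores
GROUP BY game
HAVING COUNT(*) > 1

Result:
  Baseball: 3
  Hockey: 2
  Rugby: 2
  Tennis: 5

Note: HAVING filters groups after aggregation, WHERE filters rows before.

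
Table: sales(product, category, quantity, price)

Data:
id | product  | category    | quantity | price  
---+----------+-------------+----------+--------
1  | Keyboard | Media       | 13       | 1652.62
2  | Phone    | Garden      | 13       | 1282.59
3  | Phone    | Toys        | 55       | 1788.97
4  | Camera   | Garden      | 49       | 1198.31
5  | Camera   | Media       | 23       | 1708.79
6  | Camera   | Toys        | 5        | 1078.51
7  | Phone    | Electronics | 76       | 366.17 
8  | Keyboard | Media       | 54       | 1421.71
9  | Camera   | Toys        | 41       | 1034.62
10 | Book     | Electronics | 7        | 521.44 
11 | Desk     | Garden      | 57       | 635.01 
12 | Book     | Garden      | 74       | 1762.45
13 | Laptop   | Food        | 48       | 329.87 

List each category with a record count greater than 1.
SELECT category, COUNT(*) as cnt
FROM sales
GROUP BY category
HAVING COUNT(*) > 1

Result:
  Electronics: 2
  Garden: 4
  Media: 3
  Toys: 3

Note: HAVING filters groups after aggregation, WHERE filters rows before.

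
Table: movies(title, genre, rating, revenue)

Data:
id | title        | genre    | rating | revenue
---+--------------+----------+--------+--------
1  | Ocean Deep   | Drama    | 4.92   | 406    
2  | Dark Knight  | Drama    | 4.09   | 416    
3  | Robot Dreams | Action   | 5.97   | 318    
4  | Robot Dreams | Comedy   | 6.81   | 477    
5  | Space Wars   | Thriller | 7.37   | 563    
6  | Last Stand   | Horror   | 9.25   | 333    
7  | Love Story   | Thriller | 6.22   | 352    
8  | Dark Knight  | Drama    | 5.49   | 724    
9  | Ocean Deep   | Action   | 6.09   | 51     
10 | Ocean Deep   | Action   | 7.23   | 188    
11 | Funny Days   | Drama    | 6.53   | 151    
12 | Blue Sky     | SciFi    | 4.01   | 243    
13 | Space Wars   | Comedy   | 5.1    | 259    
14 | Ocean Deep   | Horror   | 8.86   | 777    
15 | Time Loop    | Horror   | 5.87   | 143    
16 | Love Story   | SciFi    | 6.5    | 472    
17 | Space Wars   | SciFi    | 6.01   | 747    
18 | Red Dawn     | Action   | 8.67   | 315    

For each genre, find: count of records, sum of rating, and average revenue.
SELECT genre,
       COUNT(*) as cnt,
       SUM(rating) as total_rating,
       AVG(revenue) as avg_revenue
FROM movies
GROUP BY genre

Result:
  Action: 4 records, 27.96 total rating, 218.00 avg revenue
  Comedy: 2 records, 11.91 total rating, 368.00 avg revenue
  Drama: 4 records, 21.03 total rating, 424.25 avg revenue
  Horror: 3 records, 23.98 total rating, 417.67 avg revenue
  SciFi: 3 records, 16.52 total rating, 487.33 avg revenue
  Thriller: 2 records, 13.59 total rating, 457.50 avg revenue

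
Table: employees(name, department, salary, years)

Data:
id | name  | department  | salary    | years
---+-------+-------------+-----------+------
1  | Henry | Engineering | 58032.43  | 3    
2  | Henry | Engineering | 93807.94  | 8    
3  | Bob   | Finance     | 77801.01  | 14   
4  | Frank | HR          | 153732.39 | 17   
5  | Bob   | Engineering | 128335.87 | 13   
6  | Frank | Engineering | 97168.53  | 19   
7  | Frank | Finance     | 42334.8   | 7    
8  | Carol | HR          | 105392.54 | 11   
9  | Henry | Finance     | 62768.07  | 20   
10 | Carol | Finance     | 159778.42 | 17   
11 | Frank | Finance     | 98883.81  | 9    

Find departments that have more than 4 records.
SELECT department, COUNT(*) as cnt
FROM employees
GROUP BY department
HAVING COUNT(*) > 4

Result:
  Finance: 5

Note: HAVING filters groups after aggregation, WHERE filters rows before.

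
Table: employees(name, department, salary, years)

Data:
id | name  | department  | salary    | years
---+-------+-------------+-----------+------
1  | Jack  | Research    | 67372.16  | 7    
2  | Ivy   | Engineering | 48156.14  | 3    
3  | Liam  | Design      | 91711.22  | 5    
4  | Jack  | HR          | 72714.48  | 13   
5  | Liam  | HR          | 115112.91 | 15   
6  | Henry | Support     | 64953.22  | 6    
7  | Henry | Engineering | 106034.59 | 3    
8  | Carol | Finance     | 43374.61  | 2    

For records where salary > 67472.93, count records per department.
SELECT department, COUNT(*)
FROM employees
WHERE salary > 67472.93
GROUP BY department

Note: WHERE filters rows before grouping.

Result:
  Design: 1
  Engineering: 1
  HR: 2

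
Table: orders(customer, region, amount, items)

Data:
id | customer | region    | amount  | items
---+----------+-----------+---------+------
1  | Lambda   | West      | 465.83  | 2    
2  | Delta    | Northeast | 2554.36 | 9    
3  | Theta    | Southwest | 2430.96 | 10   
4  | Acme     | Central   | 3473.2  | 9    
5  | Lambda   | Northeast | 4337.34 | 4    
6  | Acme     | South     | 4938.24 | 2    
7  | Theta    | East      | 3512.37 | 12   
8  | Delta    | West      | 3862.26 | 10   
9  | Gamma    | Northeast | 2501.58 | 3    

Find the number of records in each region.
SELECT region, COUNT(*) as count
FROM orders
GROUP BY region

Result:
  Central: 1
  East: 1
  Northeast: 3
  South: 1
  Southwest: 1
  West: 2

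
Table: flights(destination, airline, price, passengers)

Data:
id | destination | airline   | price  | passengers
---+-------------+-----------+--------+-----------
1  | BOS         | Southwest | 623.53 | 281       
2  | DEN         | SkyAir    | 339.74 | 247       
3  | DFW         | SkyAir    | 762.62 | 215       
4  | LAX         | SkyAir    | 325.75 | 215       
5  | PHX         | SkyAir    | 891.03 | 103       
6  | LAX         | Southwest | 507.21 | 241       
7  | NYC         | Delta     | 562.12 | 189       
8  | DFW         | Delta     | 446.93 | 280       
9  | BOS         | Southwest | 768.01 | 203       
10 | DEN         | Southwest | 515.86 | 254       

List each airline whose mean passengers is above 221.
SELECT airline, AVG(passengers)
FROM flights
GROUP BY airline
HAVING AVG(passengers) > 221

Result:
  Delta: avg=234.50
  Southwest: avg=244.75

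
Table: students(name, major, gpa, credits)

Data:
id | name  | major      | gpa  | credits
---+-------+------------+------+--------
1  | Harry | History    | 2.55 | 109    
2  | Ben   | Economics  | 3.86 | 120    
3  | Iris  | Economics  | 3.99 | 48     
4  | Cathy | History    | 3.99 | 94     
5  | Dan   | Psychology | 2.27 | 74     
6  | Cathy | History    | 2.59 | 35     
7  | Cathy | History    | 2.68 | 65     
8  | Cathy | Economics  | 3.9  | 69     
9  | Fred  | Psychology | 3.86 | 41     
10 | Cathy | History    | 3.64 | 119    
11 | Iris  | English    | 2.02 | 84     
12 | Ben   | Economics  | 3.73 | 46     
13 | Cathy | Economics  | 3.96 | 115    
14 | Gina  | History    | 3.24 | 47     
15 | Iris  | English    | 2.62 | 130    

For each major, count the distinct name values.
SELECT major, COUNT(DISTINCT name)
FROM students
GROUP BY major

Result:
  Economics: 3 distinct
  English: 1 distinct
  History: 3 distinct
  Psychology: 2 distinct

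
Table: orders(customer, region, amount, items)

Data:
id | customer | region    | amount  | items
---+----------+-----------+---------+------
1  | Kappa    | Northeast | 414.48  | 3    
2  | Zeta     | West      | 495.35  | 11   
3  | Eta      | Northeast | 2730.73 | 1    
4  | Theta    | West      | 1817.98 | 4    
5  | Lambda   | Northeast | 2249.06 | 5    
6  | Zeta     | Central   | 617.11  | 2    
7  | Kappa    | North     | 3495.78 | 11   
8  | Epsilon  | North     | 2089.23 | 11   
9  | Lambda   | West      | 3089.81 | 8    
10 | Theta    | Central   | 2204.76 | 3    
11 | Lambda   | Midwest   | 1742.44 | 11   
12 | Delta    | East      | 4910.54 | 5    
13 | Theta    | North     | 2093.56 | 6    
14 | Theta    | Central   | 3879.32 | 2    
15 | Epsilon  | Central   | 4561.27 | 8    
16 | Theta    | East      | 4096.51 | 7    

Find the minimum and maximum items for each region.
SELECT region, MIN(items), MAX(items)
FROM orders
GROUP BY region

Result:
  Central: min=2, max=8
  East: min=5, max=7
  Midwest: min=11, max=11
  North: min=6, max=11
  Northeast: min=1, max=5
  West: min=4, max=11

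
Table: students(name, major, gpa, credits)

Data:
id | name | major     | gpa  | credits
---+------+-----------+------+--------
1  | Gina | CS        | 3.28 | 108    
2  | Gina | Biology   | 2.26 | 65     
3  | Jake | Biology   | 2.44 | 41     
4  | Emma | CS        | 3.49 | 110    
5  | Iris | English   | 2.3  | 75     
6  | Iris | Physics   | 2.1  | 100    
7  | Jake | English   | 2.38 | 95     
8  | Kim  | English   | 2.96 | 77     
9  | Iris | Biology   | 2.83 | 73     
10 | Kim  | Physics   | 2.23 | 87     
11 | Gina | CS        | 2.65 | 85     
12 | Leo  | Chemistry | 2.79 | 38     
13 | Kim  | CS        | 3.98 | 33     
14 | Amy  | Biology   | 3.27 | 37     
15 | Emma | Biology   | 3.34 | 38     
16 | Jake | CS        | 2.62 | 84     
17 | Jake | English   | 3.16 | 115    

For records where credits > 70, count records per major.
SELECT major, COUNT(*)
FROM students
WHERE credits > 70
GROUP BY major

Note: WHERE filters rows before grouping.

Result:
  Biology: 1
  CS: 4
  English: 4
  Physics: 2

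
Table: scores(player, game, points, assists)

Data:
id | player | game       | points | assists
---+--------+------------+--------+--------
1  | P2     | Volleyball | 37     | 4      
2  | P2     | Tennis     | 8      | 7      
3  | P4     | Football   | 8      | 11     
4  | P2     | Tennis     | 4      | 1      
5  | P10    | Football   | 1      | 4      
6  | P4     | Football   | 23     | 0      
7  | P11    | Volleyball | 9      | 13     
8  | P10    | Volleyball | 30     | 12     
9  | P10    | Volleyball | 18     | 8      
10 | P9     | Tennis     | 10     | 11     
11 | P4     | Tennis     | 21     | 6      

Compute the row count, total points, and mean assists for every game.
SELECT game,
       COUNT(*) as cnt,
       SUM(points) as total_points,
       AVG(assists) as avg_assists
FROM scores
GROUP BY game

Result:
  Football: 3 records, 32 total points, 5.00 avg assists
  Tennis: 4 records, 43 total points, 6.25 avg assists
  Volleyball: 4 records, 94 total points, 9.25 avg assists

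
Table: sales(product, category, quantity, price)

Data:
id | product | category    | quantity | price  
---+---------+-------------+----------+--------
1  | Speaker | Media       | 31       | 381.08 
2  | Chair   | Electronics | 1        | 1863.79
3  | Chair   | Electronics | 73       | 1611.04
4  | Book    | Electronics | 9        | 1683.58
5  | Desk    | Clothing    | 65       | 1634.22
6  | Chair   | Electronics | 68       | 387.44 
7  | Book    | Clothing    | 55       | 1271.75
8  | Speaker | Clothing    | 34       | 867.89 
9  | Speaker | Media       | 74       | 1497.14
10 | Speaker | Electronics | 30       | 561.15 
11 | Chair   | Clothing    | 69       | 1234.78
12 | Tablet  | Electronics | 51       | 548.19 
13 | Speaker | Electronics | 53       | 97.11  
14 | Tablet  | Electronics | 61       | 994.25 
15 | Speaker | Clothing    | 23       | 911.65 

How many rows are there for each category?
SELECT category, COUNT(*) as count
FROM sales
GROUP BY category

Result:
  Clothing: 5
  Electronics: 8
  Media: 2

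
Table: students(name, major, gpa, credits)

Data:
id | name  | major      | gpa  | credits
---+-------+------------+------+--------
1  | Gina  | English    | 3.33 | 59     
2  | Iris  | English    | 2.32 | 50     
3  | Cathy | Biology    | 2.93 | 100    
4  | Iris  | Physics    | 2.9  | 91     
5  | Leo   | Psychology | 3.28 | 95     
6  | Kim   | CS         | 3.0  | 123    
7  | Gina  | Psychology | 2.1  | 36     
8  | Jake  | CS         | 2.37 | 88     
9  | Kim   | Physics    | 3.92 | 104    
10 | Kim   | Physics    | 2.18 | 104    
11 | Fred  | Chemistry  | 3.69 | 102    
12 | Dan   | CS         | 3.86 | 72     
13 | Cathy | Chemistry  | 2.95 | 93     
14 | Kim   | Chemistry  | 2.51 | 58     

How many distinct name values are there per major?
SELECT major, COUNT(DISTINCT name)
FROM students
GROUP BY major

Result:
  Biology: 1 distinct
  CS: 3 distinct
  Chemistry: 3 distinct
  English: 2 distinct
  Physics: 2 distinct
  Psychology: 2 distinct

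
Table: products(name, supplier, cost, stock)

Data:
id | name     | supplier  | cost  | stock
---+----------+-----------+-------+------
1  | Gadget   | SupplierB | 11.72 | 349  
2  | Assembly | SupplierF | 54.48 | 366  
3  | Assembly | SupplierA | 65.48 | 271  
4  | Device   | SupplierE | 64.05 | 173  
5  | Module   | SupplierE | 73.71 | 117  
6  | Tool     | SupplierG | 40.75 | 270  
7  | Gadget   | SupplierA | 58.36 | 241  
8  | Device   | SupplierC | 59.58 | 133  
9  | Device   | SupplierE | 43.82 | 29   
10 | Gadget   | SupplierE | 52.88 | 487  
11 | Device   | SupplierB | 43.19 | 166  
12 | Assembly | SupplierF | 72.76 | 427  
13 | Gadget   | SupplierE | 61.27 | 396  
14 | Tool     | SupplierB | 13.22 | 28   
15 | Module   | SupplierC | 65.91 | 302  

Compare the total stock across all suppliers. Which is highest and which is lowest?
SELECT supplier, SUM(stock)
FROM products
GROUP BY supplier
ORDER BY SUM(stock)

All groups:
  SupplierG: 270
  SupplierC: 435
  SupplierA: 512
  SupplierB: 543
  SupplierF: 793
  SupplierE: 1202

Highest: SupplierE (1202)
Lowest: SupplierG (270)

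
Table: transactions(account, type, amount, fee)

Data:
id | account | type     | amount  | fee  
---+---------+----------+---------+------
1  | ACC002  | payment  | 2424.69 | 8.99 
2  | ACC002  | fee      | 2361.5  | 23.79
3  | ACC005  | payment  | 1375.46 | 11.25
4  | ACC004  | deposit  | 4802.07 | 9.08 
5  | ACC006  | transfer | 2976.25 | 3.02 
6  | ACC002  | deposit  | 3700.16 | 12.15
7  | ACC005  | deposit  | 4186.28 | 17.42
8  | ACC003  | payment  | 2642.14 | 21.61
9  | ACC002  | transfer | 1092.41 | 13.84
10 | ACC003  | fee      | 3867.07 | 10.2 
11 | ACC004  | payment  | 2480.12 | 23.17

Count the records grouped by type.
SELECT type, COUNT(*) as count
FROM transactions
GROUP BY type

Result:
  deposit: 3
  fee: 2
  payment: 4
  transfer: 2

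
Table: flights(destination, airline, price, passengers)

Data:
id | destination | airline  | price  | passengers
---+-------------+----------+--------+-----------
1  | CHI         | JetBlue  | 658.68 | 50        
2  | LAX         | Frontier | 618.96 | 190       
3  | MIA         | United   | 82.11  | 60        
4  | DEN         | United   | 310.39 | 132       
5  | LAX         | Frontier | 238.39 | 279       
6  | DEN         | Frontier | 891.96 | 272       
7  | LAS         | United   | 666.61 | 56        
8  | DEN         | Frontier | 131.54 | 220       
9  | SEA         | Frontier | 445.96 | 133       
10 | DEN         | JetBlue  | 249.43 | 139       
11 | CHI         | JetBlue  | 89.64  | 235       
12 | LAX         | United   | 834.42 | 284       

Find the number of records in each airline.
SELECT airline, COUNT(*) as count
FROM flights
GROUP BY airline

Result:
  Frontier: 5
  JetBlue: 3
  United: 4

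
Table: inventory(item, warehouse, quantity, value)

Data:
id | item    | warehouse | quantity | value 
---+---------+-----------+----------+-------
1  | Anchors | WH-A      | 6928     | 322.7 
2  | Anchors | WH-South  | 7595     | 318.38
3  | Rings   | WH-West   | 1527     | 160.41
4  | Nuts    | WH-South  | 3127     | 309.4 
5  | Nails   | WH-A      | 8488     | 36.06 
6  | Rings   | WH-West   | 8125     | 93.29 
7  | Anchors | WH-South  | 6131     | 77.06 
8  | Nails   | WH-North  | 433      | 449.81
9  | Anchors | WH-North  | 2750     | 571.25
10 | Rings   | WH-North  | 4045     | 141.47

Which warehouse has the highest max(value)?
SELECT warehouse, MAX(value) as val
FROM inventory
GROUP BY warehouse
ORDER BY val DESC
LIMIT 1

Result: WH-North with max(value) = 571.25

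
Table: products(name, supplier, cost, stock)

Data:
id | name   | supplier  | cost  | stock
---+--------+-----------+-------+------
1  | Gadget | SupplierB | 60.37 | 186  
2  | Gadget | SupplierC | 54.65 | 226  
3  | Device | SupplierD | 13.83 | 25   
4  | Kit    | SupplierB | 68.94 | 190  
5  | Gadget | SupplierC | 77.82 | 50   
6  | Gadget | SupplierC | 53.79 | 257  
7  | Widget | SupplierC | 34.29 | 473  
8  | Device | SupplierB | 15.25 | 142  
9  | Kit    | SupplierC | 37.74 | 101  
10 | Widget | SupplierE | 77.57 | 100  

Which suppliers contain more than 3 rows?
SELECT supplier, COUNT(*) as cnt
FROM products
GROUP BY supplier
HAVING COUNT(*) > 3

Result:
  SupplierC: 5

Note: HAVING filters groups after aggregation, WHERE filters rows before.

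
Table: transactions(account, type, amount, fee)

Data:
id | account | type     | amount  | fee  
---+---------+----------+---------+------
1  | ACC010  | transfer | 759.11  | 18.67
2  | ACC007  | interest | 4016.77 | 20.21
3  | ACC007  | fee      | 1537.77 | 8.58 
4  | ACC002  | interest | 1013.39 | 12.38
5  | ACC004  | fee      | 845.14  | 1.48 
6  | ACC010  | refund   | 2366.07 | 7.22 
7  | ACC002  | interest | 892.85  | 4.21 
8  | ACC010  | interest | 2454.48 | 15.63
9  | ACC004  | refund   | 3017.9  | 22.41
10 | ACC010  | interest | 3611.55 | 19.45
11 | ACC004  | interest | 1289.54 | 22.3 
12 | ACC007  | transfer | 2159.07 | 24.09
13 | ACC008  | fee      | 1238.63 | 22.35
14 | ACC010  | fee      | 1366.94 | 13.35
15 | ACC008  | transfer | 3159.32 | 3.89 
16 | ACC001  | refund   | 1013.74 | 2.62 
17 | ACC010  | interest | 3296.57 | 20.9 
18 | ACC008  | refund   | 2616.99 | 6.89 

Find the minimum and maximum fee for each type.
SELECT type, MIN(fee), MAX(fee)
FROM transactions
GROUP BY type

Result:
  fee: min=1.48, max=22.35
  interest: min=4.21, max=22.30
  refund: min=2.62, max=22.41
  transfer: min=3.89, max=24.09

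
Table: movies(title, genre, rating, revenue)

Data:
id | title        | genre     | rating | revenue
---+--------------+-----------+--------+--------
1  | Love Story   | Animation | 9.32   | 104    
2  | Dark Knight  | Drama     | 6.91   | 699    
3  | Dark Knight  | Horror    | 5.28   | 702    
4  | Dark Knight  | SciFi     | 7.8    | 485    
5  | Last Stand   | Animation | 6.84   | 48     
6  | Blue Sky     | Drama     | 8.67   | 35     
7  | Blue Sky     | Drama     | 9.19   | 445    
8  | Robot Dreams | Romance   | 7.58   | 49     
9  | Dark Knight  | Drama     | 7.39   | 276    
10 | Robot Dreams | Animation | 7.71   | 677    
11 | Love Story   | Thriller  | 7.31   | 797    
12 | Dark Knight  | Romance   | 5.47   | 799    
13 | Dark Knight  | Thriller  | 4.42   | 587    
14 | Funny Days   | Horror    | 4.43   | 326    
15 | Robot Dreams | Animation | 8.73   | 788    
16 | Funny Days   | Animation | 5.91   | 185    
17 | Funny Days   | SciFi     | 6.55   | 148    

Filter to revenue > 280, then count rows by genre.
SELECT genre, COUNT(*)
FROM movies
WHERE revenue > 280
GROUP BY genre

Note: WHERE filters rows before grouping.

Result:
  Animation: 2
  Drama: 2
  Horror: 2
  Romance: 1
  SciFi: 1
  Thriller: 2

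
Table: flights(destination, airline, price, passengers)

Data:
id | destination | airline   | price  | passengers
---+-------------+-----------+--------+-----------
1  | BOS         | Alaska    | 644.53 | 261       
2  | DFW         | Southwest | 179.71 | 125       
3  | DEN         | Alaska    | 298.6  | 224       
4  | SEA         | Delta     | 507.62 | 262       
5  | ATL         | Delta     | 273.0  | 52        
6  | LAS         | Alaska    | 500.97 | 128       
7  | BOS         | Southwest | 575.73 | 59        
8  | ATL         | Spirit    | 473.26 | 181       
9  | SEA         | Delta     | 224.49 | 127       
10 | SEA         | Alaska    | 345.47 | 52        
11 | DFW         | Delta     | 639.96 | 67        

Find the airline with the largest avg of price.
SELECT airline, AVG(price) as val
FROM flights
GROUP BY airline
ORDER BY val DESC
LIMIT 1

Result: Spirit with avg(price) = 473.26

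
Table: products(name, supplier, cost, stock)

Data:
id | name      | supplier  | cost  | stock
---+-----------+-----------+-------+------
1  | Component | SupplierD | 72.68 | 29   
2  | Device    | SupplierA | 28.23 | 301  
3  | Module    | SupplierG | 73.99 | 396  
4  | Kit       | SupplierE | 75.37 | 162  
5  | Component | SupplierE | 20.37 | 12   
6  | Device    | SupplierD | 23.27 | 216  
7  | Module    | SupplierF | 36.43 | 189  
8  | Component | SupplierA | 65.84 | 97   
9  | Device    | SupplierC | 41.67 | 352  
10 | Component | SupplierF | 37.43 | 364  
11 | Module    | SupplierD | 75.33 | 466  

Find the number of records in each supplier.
SELECT supplier, COUNT(*) as count
FROM products
GROUP BY supplier

Result:
  SupplierA: 2
  SupplierC: 1
  SupplierD: 3
  SupplierE: 2
  SupplierF: 2
  SupplierG: 1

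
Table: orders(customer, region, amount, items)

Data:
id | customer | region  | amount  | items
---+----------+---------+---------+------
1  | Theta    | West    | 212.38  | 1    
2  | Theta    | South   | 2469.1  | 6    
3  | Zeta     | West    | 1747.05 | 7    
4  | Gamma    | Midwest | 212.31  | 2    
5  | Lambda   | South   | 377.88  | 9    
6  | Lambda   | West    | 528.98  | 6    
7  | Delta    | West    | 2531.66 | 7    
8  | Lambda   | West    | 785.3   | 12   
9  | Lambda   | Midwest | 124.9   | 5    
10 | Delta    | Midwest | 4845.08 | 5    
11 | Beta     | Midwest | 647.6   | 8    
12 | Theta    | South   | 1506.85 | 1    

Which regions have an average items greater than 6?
SELECT region, AVG(items)
FROM orders
GROUP BY region
HAVING AVG(items) > 6

Result:
  West: avg=6.60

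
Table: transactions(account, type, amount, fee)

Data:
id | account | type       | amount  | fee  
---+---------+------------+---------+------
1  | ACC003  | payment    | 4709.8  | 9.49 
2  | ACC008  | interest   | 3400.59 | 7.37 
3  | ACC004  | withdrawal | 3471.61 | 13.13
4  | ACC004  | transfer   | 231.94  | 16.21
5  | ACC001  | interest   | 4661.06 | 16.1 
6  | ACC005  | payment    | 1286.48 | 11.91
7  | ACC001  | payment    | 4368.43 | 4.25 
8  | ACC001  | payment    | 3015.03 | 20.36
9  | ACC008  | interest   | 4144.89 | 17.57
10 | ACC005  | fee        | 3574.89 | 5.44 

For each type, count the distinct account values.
SELECT type, COUNT(DISTINCT account)
FROM transactions
GROUP BY type

Result:
  fee: 1 distinct
  interest: 2 distinct
  payment: 3 distinct
  transfer: 1 distinct
  withdrawal: 1 distinct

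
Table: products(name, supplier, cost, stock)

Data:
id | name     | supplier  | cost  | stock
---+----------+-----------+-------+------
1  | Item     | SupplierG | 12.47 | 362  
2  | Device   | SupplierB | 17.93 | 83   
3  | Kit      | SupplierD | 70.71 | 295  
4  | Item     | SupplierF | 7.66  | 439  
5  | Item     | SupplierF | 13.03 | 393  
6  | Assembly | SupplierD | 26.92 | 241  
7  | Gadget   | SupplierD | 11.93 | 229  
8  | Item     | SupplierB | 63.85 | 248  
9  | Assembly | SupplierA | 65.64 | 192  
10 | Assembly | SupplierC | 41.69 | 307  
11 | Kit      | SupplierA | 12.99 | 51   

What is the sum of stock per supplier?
SELECT supplier, SUM(stock) as result
FROM products
GROUP BY supplier

Result:
  SupplierA: 243
  SupplierB: 331
  SupplierC: 307
  SupplierD: 765
  SupplierF: 832
  SupplierG: 362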